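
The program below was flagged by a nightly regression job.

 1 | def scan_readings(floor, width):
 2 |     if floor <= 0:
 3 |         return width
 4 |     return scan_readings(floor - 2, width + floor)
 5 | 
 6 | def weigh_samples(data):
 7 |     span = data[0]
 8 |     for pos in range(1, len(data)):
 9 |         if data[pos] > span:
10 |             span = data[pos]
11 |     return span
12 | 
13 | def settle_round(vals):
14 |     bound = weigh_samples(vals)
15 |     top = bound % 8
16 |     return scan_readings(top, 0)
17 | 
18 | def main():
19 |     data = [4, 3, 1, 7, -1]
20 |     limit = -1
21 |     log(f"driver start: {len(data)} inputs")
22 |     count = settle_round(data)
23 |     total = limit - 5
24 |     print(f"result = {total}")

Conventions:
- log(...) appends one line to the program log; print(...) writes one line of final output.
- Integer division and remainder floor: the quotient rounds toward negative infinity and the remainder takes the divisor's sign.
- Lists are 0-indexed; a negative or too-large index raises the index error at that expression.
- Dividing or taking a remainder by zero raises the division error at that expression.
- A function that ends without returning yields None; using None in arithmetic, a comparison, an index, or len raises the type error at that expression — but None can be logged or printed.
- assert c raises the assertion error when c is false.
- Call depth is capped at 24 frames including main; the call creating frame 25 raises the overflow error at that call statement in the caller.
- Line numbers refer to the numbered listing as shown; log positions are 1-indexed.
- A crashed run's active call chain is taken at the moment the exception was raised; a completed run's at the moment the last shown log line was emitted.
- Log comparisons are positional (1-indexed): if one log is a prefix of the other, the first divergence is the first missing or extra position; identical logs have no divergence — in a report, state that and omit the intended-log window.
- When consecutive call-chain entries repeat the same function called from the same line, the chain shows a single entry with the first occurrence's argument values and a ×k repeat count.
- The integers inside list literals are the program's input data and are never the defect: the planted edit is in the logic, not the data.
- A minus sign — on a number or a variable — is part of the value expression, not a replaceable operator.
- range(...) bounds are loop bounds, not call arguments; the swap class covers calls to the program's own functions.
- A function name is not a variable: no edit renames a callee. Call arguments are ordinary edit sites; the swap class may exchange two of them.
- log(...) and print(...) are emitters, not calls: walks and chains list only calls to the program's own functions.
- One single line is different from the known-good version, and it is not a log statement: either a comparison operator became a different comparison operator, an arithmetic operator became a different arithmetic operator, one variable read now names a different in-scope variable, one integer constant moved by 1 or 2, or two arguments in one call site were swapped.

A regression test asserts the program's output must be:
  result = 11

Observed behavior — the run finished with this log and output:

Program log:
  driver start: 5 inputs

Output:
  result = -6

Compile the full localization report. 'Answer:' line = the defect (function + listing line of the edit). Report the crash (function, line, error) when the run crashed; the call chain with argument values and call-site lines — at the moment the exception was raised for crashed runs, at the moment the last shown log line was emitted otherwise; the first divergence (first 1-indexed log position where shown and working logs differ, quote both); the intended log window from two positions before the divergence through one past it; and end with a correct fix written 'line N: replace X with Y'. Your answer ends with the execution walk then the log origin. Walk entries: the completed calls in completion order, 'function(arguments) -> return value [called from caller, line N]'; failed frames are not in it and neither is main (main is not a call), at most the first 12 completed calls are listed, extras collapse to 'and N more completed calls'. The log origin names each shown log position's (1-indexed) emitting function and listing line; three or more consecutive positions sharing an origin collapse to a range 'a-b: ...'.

Answer: the defect is in main at line 23.
The tell: Log streams are identical — the defect surfaces only in the printed output.
Call chain: main.
First divergence: none — the logs agree in full.
Execution walk:
  weigh_samples([4, 3, 1, 7, -1]) -> 7  [called from settle_round, line 14]
  scan_readings(-1, 16) -> 16  [called from scan_readings, line 4]
  scan_readings(1, 15) -> 16  [called from scan_readings, line 4]
  scan_readings(3, 12) -> 16  [called from scan_readings, line 4]
  scan_readings(5, 7) -> 16  [called from scan_readings, line 4]
  scan_readings(7, 0) -> 16  [called from settle_round, line 16]
  settle_round([4, 3, 1, 7, -1]) -> 16  [called from main, line 22]
Log origin:
  1: emitted by main (line 21)
A correct fix: line 23: replace `limit` with `count`.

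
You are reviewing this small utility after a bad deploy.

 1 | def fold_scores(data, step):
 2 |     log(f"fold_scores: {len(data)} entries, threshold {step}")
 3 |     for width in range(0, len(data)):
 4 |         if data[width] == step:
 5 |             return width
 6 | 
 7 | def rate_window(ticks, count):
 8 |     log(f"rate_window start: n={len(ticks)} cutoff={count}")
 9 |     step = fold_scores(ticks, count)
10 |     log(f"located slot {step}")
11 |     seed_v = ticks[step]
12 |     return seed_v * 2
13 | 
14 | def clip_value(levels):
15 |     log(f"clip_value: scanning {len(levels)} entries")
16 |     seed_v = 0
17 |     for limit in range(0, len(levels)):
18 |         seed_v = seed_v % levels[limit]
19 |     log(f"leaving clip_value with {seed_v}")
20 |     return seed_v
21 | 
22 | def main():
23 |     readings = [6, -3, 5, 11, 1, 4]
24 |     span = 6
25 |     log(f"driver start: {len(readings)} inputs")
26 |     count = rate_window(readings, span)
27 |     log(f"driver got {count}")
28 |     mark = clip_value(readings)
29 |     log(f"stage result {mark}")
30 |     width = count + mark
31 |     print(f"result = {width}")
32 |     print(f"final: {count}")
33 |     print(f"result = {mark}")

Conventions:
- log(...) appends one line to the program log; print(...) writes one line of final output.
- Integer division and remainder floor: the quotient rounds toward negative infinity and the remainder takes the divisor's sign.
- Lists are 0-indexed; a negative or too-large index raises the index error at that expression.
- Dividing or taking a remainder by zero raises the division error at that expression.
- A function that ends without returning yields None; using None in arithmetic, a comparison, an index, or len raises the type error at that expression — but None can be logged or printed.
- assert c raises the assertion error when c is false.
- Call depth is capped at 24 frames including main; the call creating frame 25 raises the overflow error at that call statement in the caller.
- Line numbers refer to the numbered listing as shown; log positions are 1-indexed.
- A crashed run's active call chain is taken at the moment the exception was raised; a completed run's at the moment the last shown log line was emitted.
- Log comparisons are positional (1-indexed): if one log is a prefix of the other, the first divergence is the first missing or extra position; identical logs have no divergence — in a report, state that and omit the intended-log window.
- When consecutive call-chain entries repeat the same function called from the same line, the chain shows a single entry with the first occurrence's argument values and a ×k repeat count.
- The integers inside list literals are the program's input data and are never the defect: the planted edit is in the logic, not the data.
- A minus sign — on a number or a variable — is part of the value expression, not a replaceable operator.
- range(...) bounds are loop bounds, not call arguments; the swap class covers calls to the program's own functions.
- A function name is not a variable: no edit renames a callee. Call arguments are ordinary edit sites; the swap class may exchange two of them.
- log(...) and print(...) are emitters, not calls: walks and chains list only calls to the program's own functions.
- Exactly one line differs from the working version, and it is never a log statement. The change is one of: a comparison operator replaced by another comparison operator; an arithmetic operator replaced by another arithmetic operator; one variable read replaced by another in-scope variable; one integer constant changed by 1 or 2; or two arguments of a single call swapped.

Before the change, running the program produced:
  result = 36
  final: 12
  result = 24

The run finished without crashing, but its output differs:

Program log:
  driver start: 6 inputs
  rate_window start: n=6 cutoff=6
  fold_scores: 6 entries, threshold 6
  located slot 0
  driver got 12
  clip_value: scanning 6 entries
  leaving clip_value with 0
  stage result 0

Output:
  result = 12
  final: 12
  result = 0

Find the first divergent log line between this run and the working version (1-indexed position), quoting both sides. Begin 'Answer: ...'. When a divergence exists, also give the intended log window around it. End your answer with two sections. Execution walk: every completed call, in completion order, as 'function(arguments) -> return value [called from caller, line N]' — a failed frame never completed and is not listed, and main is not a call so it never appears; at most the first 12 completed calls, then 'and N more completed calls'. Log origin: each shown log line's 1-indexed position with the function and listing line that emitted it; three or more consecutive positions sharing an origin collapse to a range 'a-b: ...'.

Answer: position 7; shown 'leaving clip_value with 0' vs intended 'leaving clip_value with 24'.
Intended log window:
  5: driver got 12
  6: clip_value: scanning 6 entries
  7: leaving clip_value with 24
  8: stage result 24
Execution walk:
  fold_scores([6, -3, 5, 11, 1, 4], 6) -> 0  [called from rate_window, line 9]
  rate_window([6, -3, 5, 11, 1, 4], 6) -> 12  [called from main, line 26]
  clip_value([6, -3, 5, 11, 1, 4]) -> 0  [called from main, line 28]
Log origins:
  1: logged in main at line 25
  2: logged in rate_window at line 8
  3: logged in fold_scores at line 2
  4: logged in rate_window at line 10
  5: logged in main at line 27
  6: logged in clip_value at line 15
  7: logged in clip_value at line 19
  8: logged in main at line 29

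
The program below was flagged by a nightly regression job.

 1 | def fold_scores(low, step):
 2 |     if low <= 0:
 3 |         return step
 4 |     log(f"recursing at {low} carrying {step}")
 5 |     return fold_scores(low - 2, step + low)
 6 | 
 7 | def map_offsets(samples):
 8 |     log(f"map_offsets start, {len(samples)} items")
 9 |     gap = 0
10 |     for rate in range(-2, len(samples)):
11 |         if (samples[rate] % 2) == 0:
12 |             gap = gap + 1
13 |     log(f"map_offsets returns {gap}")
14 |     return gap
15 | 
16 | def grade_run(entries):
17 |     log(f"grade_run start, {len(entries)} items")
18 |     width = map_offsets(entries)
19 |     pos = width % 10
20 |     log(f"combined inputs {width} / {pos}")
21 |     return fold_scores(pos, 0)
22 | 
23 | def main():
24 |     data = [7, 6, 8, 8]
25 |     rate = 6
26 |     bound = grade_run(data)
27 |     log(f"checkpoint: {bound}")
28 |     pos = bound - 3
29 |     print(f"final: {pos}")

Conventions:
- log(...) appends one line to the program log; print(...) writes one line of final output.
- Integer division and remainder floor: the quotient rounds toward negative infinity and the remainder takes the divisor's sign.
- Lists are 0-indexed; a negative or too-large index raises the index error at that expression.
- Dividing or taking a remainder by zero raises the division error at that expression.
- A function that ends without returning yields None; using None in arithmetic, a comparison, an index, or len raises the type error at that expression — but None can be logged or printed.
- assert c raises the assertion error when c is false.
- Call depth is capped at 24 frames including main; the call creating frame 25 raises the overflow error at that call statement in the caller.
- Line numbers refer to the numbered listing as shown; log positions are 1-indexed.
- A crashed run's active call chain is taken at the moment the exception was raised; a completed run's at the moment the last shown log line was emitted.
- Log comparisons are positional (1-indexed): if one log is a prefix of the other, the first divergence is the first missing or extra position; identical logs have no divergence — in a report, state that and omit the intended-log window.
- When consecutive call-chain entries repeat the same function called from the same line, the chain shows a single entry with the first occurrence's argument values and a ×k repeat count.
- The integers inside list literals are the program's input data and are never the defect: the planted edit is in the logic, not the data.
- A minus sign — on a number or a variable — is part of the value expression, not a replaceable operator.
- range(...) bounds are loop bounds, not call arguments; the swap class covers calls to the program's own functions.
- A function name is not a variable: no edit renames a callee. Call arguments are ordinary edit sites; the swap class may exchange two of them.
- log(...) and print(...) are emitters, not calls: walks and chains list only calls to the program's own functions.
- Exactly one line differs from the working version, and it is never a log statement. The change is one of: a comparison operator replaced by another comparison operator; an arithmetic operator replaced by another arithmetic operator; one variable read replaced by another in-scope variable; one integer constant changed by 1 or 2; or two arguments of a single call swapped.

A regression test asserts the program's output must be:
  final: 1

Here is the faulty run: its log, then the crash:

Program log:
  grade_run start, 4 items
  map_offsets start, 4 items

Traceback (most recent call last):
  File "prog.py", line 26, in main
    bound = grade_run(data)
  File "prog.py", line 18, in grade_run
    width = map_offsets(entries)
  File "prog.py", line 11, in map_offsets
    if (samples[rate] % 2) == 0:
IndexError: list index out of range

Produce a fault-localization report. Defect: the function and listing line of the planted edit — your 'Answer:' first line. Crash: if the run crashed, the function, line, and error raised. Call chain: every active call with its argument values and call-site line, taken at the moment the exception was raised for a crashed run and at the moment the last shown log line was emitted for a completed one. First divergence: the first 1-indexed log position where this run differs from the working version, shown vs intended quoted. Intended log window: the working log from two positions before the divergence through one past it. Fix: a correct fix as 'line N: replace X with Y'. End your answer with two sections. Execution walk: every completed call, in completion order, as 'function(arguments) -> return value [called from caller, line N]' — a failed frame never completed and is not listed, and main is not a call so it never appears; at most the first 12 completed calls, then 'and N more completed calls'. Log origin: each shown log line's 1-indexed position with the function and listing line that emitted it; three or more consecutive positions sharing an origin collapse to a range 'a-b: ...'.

Answer: the defect is in map_offsets at line 10.
Key fact: After 2 matching log lines the faulty run goes silent, while the working version continues with 'map_offsets returns 3'.
Crash: map_offsets, line 11, IndexError.
Call chain: main -> grade_run([7, 6, 8, 8]) (called at line 26) -> map_offsets([7, 6, 8, 8]) (called at line 18).
First divergence: position 3 — the faulty run's log ends after 2 lines; the working version continues with 'map_offsets returns 3'.
Intended log window:
  1: grade_run start, 4 items
  2: map_offsets start, 4 items
  3: map_offsets returns 3
  4: combined inputs 3 / 3
Execution walk:
  (no call completed)
Log origins:
  1: emitted by grade_run (line 17)
  2: emitted by map_offsets (line 8)
A correct fix: line 10: replace `-2` with `0`.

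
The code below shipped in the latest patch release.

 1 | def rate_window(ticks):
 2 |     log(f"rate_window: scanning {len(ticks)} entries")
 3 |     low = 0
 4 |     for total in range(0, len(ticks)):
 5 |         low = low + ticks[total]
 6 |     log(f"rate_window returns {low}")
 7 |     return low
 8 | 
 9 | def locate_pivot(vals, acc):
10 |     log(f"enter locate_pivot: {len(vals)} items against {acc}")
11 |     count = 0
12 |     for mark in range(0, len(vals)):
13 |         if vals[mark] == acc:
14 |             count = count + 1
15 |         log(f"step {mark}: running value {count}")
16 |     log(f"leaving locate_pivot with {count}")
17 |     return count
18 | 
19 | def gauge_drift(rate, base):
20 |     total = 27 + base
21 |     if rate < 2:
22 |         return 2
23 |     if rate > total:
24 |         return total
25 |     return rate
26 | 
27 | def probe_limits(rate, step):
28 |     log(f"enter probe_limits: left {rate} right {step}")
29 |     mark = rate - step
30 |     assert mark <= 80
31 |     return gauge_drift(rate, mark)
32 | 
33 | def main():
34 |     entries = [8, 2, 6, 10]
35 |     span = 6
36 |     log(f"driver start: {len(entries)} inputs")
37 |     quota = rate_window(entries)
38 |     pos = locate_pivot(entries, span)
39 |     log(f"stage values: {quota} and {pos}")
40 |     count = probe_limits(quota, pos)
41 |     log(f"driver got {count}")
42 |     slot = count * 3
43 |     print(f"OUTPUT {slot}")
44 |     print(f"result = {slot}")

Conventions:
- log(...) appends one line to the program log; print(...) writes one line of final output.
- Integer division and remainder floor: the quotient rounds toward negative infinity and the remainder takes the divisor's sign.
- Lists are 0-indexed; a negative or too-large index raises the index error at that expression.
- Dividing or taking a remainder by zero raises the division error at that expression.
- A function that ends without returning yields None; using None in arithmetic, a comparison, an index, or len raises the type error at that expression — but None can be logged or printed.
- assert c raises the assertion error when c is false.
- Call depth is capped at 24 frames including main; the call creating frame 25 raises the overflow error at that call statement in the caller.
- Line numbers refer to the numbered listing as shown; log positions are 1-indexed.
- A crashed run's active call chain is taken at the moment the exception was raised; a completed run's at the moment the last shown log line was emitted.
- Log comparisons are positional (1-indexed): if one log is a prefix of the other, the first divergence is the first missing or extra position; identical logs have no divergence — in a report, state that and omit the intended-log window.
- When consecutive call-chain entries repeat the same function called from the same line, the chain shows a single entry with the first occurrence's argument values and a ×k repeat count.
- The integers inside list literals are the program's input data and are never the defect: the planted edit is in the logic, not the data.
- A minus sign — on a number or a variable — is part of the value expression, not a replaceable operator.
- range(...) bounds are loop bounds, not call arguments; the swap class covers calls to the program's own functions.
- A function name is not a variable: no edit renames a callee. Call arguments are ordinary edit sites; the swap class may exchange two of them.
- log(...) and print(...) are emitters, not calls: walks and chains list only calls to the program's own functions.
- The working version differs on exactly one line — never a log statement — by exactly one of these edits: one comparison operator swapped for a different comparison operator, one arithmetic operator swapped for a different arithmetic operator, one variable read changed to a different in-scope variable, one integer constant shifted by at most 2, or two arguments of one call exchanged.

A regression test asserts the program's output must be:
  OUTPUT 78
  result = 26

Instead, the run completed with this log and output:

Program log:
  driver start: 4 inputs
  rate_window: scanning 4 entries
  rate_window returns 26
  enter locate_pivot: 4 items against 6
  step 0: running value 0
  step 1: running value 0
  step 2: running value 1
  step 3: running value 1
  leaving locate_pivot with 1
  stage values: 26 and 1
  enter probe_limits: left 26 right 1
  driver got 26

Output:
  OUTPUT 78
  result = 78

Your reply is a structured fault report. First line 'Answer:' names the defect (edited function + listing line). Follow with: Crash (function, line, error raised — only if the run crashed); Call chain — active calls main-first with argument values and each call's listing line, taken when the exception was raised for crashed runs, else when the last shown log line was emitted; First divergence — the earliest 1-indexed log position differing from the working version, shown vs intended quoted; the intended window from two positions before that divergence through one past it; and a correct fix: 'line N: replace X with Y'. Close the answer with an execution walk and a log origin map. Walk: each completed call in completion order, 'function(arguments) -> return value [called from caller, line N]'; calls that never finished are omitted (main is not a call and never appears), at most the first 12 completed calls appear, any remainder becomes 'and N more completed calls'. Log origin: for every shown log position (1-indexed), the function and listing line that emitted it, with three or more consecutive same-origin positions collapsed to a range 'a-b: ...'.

Answer: the defect is in main at line 44.
Key observation: Log streams are identical — the defect surfaces only in the printed output.
Call chain: main.
First divergence: there is none — every log position agrees.
Execution walk:
  rate_window([8, 2, 6, 10]) -> 26  [called from main, line 37]
  locate_pivot([8, 2, 6, 10], 6) -> 1  [called from main, line 38]
  gauge_drift(26, 25) -> 26  [called from probe_limits, line 31]
  probe_limits(26, 1) -> 26  [called from main, line 40]
Log origin:
  1: emitted by main (line 36)
  2: emitted by rate_window (line 2)
  3: emitted by rate_window (line 6)
  4: emitted by locate_pivot (line 10)
  5-8: emitted by locate_pivot (line 15)
  9: emitted by locate_pivot (line 16)
  10: emitted by main (line 39)
  11: emitted by probe_limits (line 28)
  12: emitted by main (line 41)
A correct fix: line 44: replace `slot` with `count`.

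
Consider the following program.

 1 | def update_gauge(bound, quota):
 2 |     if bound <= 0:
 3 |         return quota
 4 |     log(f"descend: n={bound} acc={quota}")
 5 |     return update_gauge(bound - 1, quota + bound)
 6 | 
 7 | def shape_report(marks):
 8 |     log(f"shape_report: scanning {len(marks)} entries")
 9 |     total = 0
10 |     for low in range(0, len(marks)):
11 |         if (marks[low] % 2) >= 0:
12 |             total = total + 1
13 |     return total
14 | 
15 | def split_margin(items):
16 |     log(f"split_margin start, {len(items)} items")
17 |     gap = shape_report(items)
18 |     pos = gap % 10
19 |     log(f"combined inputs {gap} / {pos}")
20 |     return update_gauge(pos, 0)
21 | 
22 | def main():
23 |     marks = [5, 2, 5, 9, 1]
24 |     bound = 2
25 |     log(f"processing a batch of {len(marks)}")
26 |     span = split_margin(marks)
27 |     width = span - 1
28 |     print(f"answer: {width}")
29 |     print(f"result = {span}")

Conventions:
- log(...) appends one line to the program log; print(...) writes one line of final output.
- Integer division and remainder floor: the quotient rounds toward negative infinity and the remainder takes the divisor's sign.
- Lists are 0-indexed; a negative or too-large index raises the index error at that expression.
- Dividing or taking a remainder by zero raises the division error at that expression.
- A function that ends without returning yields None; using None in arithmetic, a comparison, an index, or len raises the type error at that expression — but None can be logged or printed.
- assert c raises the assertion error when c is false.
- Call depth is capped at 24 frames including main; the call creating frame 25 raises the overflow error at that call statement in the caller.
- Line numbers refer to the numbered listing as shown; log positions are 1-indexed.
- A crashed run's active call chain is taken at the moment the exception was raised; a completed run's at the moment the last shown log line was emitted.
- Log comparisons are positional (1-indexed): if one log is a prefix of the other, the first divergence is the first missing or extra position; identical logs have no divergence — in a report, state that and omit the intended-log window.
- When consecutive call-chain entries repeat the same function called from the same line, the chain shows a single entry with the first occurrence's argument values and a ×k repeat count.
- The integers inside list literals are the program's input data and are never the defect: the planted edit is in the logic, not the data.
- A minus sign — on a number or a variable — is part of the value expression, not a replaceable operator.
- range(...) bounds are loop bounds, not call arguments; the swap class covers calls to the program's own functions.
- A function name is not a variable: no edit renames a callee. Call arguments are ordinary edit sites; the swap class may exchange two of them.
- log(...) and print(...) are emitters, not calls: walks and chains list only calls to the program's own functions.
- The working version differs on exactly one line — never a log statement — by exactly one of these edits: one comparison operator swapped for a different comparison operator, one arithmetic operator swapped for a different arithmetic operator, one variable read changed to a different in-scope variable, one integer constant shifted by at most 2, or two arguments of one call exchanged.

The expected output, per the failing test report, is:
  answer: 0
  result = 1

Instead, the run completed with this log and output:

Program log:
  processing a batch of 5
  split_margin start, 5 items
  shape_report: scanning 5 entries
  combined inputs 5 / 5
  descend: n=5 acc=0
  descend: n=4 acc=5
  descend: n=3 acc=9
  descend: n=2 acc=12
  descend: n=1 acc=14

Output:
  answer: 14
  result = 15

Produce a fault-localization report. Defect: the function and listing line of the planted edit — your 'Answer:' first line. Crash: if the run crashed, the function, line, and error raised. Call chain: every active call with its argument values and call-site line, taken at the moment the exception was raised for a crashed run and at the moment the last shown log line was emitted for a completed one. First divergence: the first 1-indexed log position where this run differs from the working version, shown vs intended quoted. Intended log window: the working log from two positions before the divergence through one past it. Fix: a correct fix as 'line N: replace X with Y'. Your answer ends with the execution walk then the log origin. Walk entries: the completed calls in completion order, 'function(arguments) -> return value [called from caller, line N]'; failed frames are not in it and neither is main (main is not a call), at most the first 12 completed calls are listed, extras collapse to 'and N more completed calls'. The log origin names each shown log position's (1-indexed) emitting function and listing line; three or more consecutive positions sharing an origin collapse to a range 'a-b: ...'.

Answer: the defect is in shape_report at line 11.
The tell: Log line 4 is where behavior first shows: 'combined inputs 5 / 5' appears instead of 'combined inputs 1 / 1'.
Call chain: main -> split_margin([5, 2, 5, 9, 1]) (called at line 26) -> update_gauge(5, 0) (called at line 20) -> update_gauge(4, 5) (called at line 5) ×4.
First divergence: position 4 — shown 'combined inputs 5 / 5', intended 'combined inputs 1 / 1'.
Intended log window:
  2: split_margin start, 5 items
  3: shape_report: scanning 5 entries
  4: combined inputs 1 / 1
  5: descend: n=1 acc=0
Execution walk:
  shape_report([5, 2, 5, 9, 1]) -> 5  [called from split_margin, line 17]
  update_gauge(0, 15) -> 15  [called from update_gauge, line 5]
  update_gauge(1, 14) -> 15  [called from update_gauge, line 5]
  update_gauge(2, 12) -> 15  [called from update_gauge, line 5]
  update_gauge(3, 9) -> 15  [called from update_gauge, line 5]
  update_gauge(4, 5) -> 15  [called from update_gauge, line 5]
  update_gauge(5, 0) -> 15  [called from split_margin, line 20]
  split_margin([5, 2, 5, 9, 1]) -> 15  [called from main, line 26]
Origin of each log line:
  1: emitted by main (line 25)
  2: emitted by split_margin (line 16)
  3: emitted by shape_report (line 8)
  4: emitted by split_margin (line 19)
  5-9: emitted by update_gauge (line 4)
A correct fix: line 11: replace `>=` with `==`.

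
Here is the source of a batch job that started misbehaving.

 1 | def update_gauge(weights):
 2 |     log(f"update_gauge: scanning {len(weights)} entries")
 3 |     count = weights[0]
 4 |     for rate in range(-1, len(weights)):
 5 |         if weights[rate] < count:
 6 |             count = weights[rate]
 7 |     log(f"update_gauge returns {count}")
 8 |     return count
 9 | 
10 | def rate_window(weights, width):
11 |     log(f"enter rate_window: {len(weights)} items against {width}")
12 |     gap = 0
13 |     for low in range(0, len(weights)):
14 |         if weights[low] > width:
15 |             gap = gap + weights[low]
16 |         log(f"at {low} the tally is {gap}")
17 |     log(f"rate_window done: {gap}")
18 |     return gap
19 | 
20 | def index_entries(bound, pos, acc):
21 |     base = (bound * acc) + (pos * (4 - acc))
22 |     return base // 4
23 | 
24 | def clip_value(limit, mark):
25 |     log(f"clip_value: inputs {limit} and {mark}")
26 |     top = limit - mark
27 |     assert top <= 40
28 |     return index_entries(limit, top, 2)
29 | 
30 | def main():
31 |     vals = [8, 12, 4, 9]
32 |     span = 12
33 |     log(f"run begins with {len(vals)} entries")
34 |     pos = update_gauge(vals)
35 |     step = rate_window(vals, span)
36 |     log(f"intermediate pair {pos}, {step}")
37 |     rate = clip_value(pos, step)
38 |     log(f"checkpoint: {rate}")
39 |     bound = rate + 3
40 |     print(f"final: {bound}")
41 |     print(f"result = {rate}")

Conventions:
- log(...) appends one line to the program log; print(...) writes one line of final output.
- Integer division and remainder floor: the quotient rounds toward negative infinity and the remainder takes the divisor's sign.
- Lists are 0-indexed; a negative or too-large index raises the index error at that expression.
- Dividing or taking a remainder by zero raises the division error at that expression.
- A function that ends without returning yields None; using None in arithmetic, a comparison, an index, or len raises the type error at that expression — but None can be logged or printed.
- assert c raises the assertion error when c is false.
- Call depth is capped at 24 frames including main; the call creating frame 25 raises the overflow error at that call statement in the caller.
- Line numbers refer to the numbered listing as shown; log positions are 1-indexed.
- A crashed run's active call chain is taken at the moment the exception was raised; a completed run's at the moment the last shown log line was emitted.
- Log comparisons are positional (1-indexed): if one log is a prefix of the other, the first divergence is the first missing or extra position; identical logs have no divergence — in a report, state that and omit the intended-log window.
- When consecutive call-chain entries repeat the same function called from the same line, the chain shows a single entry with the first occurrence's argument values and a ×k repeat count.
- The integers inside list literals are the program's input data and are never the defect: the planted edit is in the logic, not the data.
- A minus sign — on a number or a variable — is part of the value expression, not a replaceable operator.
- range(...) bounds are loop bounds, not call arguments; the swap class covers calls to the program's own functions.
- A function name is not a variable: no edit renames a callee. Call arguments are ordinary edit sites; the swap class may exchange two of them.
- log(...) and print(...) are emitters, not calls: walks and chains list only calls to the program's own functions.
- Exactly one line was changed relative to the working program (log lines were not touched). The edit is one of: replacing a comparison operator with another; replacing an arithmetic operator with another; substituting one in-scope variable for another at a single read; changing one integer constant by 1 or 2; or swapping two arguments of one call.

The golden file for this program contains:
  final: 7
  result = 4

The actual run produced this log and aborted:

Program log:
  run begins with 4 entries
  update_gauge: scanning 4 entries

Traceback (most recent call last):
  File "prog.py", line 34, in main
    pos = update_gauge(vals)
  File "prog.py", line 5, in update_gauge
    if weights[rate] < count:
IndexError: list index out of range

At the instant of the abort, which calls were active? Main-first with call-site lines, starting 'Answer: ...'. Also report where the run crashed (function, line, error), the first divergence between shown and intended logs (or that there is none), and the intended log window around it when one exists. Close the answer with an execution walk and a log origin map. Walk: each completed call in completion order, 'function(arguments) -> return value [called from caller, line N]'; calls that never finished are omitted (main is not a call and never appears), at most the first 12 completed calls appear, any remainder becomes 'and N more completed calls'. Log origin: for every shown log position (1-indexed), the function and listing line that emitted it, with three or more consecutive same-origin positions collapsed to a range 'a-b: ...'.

Answer: main -> update_gauge (called at line 34).
Core observation: The faulty run's log stops after 2 lines; the working version's next line would be 'update_gauge returns 4'.
Crash: update_gauge, line 5, IndexError.
First divergence: position 3; the shown log stops at 2 lines while the working version next logs 'update_gauge returns 4'.
Intended log window:
  1: run begins with 4 entries
  2: update_gauge: scanning 4 entries
  3: update_gauge returns 4
  4: enter rate_window: 4 items against 12
Execution walk:
  (no call completed)
Origin of each log line:
  1 — main, line 33
  2 — update_gauge, line 2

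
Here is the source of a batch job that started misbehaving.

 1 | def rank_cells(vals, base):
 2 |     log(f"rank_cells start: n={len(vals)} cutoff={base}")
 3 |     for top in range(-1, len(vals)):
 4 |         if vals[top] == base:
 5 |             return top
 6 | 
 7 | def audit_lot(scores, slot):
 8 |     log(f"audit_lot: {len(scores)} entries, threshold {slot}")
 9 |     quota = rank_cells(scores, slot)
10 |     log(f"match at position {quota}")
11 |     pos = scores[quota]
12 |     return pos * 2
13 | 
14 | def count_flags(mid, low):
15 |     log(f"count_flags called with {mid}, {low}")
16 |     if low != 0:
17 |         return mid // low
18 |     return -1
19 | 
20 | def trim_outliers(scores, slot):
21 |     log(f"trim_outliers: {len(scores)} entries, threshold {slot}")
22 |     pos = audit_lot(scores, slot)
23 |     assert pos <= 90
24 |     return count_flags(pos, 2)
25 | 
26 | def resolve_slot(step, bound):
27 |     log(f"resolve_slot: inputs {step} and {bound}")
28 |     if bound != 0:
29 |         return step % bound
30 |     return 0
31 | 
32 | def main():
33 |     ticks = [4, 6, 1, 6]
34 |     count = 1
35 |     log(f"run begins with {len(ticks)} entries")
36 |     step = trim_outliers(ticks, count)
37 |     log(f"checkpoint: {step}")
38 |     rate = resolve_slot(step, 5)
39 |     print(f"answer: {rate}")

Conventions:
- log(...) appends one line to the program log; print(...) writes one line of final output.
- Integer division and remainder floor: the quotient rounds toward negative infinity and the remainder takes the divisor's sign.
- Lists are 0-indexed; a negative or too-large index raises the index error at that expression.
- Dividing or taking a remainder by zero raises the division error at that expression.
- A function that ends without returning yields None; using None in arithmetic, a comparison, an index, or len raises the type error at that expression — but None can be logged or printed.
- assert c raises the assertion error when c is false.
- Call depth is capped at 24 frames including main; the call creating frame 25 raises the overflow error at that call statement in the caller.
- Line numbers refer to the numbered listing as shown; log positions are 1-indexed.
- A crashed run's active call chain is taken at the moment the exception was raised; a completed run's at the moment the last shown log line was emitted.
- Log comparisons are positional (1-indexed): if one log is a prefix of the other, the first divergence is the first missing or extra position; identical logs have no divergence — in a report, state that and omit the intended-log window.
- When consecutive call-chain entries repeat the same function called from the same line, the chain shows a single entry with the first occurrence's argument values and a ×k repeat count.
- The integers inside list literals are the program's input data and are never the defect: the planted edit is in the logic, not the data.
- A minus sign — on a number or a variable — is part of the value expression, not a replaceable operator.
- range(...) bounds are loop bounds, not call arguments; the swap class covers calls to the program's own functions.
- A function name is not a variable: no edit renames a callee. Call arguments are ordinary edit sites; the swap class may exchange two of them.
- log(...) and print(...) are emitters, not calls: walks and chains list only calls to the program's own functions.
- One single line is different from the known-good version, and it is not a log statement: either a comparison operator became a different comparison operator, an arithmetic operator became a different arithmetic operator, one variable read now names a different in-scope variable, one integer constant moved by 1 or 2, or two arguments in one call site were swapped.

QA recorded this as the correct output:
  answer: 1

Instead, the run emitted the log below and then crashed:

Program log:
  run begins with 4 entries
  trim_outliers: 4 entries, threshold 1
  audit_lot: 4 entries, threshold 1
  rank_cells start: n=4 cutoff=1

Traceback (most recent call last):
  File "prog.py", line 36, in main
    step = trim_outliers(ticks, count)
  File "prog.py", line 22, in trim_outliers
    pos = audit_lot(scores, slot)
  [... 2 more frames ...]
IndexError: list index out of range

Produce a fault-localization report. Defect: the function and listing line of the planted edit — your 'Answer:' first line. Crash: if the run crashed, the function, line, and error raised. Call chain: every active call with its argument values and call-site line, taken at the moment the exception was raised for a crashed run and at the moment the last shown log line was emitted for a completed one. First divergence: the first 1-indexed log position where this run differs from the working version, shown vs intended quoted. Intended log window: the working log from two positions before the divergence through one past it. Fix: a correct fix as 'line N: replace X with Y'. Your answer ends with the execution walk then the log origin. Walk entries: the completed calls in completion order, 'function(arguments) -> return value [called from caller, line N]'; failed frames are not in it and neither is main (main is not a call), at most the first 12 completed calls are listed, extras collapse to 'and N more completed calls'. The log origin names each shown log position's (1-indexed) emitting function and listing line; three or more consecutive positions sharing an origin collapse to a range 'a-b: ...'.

Answer: the defect is in rank_cells at line 3.
Core observation: Only 4 log lines were emitted before the run died; the intended continuation was 'match at position 2'.
Crash: rank_cells, line 4, IndexError.
Call chain: main -> trim_outliers([4, 6, 1, 6], 1) (called at line 36) -> audit_lot([4, 6, 1, 6], 1) (called at line 22) -> rank_cells([4, 6, 1, 6], 1) (called at line 9).
First divergence: position 5 — the faulty run's log ends after 4 lines; the working version continues with 'match at position 2'.
Intended log window:
  3: audit_lot: 4 entries, threshold 1
  4: rank_cells start: n=4 cutoff=1
  5: match at position 2
  6: count_flags called with 2, 2
Execution walk:
  (no call completed)
Origin of each log line:
  1: logged in main at line 35
  2: logged in trim_outliers at line 21
  3: logged in audit_lot at line 8
  4: logged in rank_cells at line 2
A correct fix: line 3: replace `-1` with `0`.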